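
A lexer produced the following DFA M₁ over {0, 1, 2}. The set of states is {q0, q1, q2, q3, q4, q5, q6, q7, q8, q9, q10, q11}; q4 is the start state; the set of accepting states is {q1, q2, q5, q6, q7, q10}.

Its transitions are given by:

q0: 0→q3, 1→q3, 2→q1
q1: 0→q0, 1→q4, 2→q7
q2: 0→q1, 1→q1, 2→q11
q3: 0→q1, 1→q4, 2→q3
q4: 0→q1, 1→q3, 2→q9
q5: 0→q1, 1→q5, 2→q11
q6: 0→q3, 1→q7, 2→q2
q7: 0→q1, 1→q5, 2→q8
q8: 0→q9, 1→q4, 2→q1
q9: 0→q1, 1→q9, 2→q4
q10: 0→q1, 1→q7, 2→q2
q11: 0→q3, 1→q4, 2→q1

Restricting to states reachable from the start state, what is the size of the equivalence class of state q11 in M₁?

3

States {q2,q6,q10} cannot be reached from the start state, so discard them.
P0 = {q1,q5,q7} | {q0,q3,q4,q8,q9,q11}.
On input 0, block {q1,q5,q7} splits into {q5,q7} and {q1}.
Split {q0,q3,q4,q8,q9,q11} by δ(·,0) → {q0,q8,q11} and {q3,q4,q9}.
No further refinement is possible. Final partition (4 blocks): {q5,q7} | {q0,q8,q11} | {q1} | {q3,q4,q9}.
State q11 belongs to the block {q0,q8,q11}, which has 3 states.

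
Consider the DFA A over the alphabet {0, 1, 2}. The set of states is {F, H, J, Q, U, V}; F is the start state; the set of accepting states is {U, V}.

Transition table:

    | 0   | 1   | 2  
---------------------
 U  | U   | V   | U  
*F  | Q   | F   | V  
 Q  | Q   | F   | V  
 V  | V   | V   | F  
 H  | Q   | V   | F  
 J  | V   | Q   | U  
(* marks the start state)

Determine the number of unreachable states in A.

3

BFS from F reaches {F, Q, V}; the 3 state(s) H, J, U are never visited.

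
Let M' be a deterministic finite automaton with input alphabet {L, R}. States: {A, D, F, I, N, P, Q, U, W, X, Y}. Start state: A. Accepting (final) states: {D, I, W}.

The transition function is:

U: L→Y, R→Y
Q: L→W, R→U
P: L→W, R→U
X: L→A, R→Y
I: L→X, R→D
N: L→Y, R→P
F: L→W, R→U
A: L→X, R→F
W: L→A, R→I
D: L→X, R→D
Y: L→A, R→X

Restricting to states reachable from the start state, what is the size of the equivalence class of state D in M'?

2

Reachable states from the start: {A,D,F,I,U,W,X,Y}. Unreachable: {N,P,Q} — drop them.
Start with accepting vs non-accepting: {D,I,W} | {A,F,U,X,Y}.
On input L, block {A,F,U,X,Y} splits into {A,U,X,Y} and {F}.
Refine {A,U,X,Y} on symbol R: members go to different blocks, giving {U,X,Y} and {A}.
On input L, block {D,I,W} splits into {D,I} and {W}.
Split {U,X,Y} by δ(·,L) → {X,Y} and {U}.
Stable partition: {D,I} | {X,Y} | {F} | {A} | {W} | {U} — 6 equivalence classes.
State D belongs to the block {D,I}, which has 2 states.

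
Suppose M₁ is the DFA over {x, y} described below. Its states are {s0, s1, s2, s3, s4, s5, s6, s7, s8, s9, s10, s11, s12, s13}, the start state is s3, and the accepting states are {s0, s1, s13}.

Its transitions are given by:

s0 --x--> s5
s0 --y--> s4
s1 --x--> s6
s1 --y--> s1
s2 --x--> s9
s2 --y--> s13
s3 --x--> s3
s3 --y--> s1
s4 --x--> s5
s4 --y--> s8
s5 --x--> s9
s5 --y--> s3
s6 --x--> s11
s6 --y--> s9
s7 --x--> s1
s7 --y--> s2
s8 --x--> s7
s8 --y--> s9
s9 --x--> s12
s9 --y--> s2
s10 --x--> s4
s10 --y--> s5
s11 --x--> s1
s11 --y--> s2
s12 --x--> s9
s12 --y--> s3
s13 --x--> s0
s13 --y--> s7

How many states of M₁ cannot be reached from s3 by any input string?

Starting at s3 and following transitions, the reachable set is {s0, s1, s2, s3, s4, s5, s6, s7, s8, s9, s11, s12, s13}. That leaves s10 unreachable — 1 in total.

1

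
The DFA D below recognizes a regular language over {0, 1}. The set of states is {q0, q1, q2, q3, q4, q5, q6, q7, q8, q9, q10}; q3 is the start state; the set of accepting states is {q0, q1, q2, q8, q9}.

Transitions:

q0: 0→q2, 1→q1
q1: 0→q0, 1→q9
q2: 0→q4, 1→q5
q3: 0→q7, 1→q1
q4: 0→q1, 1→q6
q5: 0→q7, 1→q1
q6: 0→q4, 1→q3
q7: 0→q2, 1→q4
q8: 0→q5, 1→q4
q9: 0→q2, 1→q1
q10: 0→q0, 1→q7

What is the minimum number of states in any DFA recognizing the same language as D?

Reachable states from the start: {q0,q1,q2,q3,q4,q5,q6,q7,q9}. Unreachable: {q8,q10} — drop them.
Initial partition by acceptance: {q0,q1,q2,q9} | {q3,q4,q5,q6,q7}.
Refine {q0,q1,q2,q9} on symbol 0: members go to different blocks, giving {q0,q1,q9} and {q2}.
Split {q0,q1,q9} by δ(·,0) → {q0,q9} and {q1}.
Refine {q3,q4,q5,q6,q7} on symbol 0: members go to different blocks, giving {q3,q5,q6} and {q4} and {q7}.
Refine {q3,q5,q6} on symbol 0: members go to different blocks, giving {q3,q5} and {q6}.
No further refinement is possible. Final partition (7 blocks): {q0,q9} | {q3,q5} | {q2} | {q1} | {q4} | {q7} | {q6}.

7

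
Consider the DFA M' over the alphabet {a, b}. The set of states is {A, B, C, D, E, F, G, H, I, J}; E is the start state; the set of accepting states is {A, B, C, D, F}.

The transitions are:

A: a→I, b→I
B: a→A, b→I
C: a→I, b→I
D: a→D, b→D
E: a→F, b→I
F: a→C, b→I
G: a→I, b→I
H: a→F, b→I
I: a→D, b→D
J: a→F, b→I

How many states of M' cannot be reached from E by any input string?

No path from E leads to A, B, G, H, J; the other 5 states are all reachable.

5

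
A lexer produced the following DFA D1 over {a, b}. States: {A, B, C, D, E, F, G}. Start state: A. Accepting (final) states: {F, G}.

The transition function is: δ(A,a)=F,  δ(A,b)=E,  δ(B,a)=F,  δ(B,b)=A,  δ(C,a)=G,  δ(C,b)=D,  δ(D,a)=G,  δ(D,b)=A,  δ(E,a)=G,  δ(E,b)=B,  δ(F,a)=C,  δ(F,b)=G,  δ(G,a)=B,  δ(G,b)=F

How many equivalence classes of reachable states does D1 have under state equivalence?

2

Start with accepting vs non-accepting: {F,G} | {A,B,C,D,E}.
No further refinement is possible. Final partition (2 blocks): {F,G} | {A,B,C,D,E}.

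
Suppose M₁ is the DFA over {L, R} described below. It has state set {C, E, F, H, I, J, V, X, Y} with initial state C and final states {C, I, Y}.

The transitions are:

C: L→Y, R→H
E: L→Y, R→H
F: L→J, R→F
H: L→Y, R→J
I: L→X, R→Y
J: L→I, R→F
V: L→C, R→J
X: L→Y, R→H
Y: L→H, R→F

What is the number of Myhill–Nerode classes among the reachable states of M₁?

First remove the unreachable states {E,V}; 7 states remain.
P0 = {C,I,Y} | {F,H,J,X}.
Refine {C,I,Y} on symbol L: members go to different blocks, giving {I,Y} and {C}.
Refine {I,Y} on symbol R: members go to different blocks, giving {Y} and {I}.
Split {F,H,J,X} by δ(·,L) → {H,X} and {F} and {J}.
Refine {H,X} on symbol R: members go to different blocks, giving {H} and {X}.
Stable partition: {Y} | {H} | {C} | {I} | {F} | {J} | {X} — 7 equivalence classes.

7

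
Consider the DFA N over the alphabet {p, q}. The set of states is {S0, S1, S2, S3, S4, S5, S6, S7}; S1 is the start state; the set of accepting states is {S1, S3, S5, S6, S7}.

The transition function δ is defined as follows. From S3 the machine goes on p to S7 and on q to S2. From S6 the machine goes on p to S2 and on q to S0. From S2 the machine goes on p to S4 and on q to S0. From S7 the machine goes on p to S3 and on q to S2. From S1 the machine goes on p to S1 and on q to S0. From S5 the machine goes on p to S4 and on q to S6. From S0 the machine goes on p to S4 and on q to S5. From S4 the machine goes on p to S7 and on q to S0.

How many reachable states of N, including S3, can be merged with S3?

2

All states are reachable from the start state.
P0 = {S1,S3,S5,S6,S7} | {S0,S2,S4}.
Refine {S1,S3,S5,S6,S7} on symbol p: members go to different blocks, giving {S1,S3,S7} and {S5,S6}.
Refine {S0,S2,S4} on symbol p: members go to different blocks, giving {S0,S2} and {S4}.
Split {S0,S2} by δ(·,q) → {S0} and {S2}.
On input q, block {S1,S3,S7} splits into {S3,S7} and {S1}.
Split {S5,S6} by δ(·,p) → {S5} and {S6}.
Stable partition: {S3,S7} | {S0} | {S5} | {S4} | {S2} | {S1} | {S6} — 7 equivalence classes.
The equivalence class containing S3 is {S3,S7}, of size 2.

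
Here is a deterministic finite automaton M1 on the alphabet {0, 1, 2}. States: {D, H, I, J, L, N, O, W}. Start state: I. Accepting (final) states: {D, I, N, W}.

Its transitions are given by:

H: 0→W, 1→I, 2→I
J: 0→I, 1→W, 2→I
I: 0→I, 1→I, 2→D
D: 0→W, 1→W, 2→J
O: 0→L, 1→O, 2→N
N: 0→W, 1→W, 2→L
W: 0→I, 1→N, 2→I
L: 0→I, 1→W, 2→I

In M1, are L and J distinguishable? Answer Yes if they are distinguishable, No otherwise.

No

First remove the unreachable states {H,O}; 6 states remain.
P0 = {D,I,N,W} | {J,L}.
Refine {D,I,N,W} on symbol 2: members go to different blocks, giving {I,W} and {D,N}.
Split {I,W} by δ(·,1) → {W} and {I}.
Stable partition: {W} | {J,L} | {D,N} | {I} — 4 equivalence classes.
L and J lie in the same block of the stable partition, so they are equivalent — no string distinguishes them.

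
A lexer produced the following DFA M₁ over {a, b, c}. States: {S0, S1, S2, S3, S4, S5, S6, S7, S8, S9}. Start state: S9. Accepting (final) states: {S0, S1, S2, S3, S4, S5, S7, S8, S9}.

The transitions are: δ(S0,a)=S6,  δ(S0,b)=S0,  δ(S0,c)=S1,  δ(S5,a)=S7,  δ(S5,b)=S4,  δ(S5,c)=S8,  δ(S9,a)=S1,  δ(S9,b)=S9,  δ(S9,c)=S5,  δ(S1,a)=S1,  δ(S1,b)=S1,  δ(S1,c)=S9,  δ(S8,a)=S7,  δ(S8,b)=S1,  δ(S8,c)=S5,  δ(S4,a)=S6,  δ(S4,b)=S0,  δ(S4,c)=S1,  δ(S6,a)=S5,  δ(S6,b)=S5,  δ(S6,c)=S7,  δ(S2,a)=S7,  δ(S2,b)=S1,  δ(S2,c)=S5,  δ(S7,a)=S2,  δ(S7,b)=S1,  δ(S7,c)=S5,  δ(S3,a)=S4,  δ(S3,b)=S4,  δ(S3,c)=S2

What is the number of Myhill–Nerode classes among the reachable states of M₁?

First remove the unreachable states {S3}; 9 states remain.
Initial partition by acceptance: {S0,S1,S2,S4,S5,S7,S8,S9} | {S6}.
Refine {S0,S1,S2,S4,S5,S7,S8,S9} on symbol a: members go to different blocks, giving {S1,S2,S5,S7,S8,S9} and {S0,S4}.
Split {S1,S2,S5,S7,S8,S9} by δ(·,b) → {S1,S2,S7,S8,S9} and {S5}.
On input c, block {S1,S2,S7,S8,S9} splits into {S2,S7,S8,S9} and {S1}.
On input a, block {S2,S7,S8,S9} splits into {S2,S7,S8} and {S9}.
No further refinement is possible. Final partition (6 blocks): {S2,S7,S8} | {S6} | {S0,S4} | {S5} | {S1} | {S9}.

6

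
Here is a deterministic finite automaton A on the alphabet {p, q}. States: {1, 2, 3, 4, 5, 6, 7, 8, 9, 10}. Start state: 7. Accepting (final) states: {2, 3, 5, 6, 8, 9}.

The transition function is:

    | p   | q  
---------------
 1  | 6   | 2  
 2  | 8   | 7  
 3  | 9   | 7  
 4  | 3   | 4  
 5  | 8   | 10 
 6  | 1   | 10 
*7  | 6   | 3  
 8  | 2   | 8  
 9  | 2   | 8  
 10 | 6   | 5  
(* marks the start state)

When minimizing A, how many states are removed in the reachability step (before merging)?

No path from 7 leads to 4; the other 9 states are all reachable.

1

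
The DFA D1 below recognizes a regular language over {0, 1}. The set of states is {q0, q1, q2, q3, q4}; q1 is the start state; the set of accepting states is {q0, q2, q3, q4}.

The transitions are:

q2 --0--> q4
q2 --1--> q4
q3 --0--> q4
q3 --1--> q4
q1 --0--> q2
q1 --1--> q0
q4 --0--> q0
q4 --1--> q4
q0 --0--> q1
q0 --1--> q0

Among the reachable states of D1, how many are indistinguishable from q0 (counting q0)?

First remove the unreachable states {q3}; 4 states remain.
P0 = {q0,q2,q4} | {q1}.
Refine {q0,q2,q4} on symbol 0: members go to different blocks, giving {q2,q4} and {q0}.
Refine {q2,q4} on symbol 0: members go to different blocks, giving {q2} and {q4}.
Stable partition: {q2} | {q1} | {q0} | {q4} — 4 equivalence classes.
The equivalence class containing q0 is {q0}, of size 1.

1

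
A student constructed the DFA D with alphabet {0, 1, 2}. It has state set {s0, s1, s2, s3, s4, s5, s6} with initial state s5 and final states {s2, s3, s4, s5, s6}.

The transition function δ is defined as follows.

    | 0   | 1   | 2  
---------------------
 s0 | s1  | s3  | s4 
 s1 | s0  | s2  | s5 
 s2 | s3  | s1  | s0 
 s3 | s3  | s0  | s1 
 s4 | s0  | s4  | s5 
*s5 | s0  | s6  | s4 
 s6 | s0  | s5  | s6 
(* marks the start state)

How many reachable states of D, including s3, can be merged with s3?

All states are reachable from the start state.
P0 = {s2,s3,s4,s5,s6} | {s0,s1}.
Split {s2,s3,s4,s5,s6} by δ(·,0) → {s4,s5,s6} and {s2,s3}.
Stable partition: {s4,s5,s6} | {s0,s1} | {s2,s3} — 3 equivalence classes.
State s3 belongs to the block {s2,s3}, which has 2 states.

2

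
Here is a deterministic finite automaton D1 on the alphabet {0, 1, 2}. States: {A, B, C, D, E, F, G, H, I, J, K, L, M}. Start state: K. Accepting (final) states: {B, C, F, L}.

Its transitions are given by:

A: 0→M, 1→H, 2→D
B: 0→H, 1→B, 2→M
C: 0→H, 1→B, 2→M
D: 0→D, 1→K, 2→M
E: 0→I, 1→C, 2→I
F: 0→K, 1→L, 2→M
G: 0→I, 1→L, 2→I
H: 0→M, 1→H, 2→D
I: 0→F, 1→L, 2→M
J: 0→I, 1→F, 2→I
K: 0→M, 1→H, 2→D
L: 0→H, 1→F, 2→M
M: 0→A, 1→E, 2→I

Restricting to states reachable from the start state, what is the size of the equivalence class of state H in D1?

States {G,J} cannot be reached from the start state, so discard them.
Initial partition by acceptance: {B,C,F,L} | {A,D,E,H,I,K,M}.
On input 0, block {A,D,E,H,I,K,M} splits into {A,D,E,H,K,M} and {I}.
Split {A,D,E,H,K,M} by δ(·,0) → {A,D,H,K,M} and {E}.
On input 1, block {A,D,H,K,M} splits into {A,D,H,K} and {M}.
Refine {A,D,H,K} on symbol 0: members go to different blocks, giving {A,H,K} and {D}.
Stable partition: {B,C,F,L} | {A,H,K} | {I} | {E} | {M} | {D} — 6 equivalence classes.
The equivalence class containing H is {A,H,K}, of size 3.

3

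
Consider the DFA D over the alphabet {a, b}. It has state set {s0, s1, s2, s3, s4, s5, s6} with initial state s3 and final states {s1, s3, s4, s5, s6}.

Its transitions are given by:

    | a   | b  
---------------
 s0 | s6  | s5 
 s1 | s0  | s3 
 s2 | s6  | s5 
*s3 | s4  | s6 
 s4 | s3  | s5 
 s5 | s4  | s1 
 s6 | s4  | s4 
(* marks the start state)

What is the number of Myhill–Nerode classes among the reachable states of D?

Reachable states from the start: {s0,s1,s3,s4,s5,s6}. Unreachable: {s2} — drop them.
Initial partition by acceptance: {s1,s3,s4,s5,s6} | {s0}.
Split {s1,s3,s4,s5,s6} by δ(·,a) → {s3,s4,s5,s6} and {s1}.
On input b, block {s3,s4,s5,s6} splits into {s3,s4,s6} and {s5}.
Refine {s3,s4,s6} on symbol b: members go to different blocks, giving {s3,s6} and {s4}.
Split {s3,s6} by δ(·,b) → {s3} and {s6}.
The partition is now stable with 6 blocks: {s3} | {s0} | {s1} | {s5} | {s4} | {s6}.

6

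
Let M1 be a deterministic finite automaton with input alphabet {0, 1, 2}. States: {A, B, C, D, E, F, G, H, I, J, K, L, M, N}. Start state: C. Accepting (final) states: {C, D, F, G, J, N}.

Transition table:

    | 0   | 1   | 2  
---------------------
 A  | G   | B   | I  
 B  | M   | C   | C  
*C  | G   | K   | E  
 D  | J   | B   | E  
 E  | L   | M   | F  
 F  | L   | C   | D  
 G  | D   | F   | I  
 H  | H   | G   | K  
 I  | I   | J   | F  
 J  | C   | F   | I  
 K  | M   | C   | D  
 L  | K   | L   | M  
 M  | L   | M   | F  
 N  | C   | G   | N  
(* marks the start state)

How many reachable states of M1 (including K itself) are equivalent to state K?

2

Reachable states from the start: {B,C,D,E,F,G,I,J,K,L,M}. Unreachable: {A,H,N} — drop them.
Initial partition by acceptance: {C,D,F,G,J} | {B,E,I,K,L,M}.
Split {C,D,F,G,J} by δ(·,0) → {C,D,G,J} and {F}.
On input 1, block {C,D,G,J} splits into {C,D} and {G,J}.
Refine {B,E,I,K,L,M} on symbol 1: members go to different blocks, giving {E,L,M} and {B,K} and {I}.
On input 0, block {E,L,M} splits into {E,M} and {L}.
No further refinement is possible. Final partition (7 blocks): {C,D} | {E,M} | {F} | {G,J} | {B,K} | {I} | {L}.
The equivalence class containing K is {B,K}, of size 2.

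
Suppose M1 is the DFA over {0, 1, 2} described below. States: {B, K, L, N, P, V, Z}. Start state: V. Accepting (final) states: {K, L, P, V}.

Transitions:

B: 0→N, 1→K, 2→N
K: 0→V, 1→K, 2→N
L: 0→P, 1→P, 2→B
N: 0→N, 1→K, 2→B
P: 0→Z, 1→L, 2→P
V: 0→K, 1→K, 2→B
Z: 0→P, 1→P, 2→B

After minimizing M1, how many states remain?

Reachable states from the start: {B,K,N,V}. Unreachable: {L,P,Z} — drop them.
Start with accepting vs non-accepting: {K,V} | {B,N}.
No further refinement is possible. Final partition (2 blocks): {K,V} | {B,N}.

2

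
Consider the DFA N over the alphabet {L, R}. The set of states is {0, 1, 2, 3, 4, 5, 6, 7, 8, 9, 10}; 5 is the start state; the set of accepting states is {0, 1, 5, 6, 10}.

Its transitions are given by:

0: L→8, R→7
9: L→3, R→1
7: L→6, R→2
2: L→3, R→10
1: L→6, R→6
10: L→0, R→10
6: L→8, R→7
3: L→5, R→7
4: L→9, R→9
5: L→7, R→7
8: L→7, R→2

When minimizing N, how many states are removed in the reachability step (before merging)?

3

Starting at 5 and following transitions, the reachable set is {0, 2, 3, 5, 6, 7, 8, 10}. That leaves 1, 4, 9 unreachable — 3 in total.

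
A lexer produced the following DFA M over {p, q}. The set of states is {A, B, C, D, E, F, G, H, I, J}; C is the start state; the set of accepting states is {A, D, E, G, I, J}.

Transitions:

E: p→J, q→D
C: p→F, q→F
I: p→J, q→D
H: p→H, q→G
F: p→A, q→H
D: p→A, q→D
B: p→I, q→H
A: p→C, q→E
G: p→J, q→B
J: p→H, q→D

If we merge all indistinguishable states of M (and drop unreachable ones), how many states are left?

Start with accepting vs non-accepting: {A,D,E,G,I,J} | {B,C,F,H}.
Refine {A,D,E,G,I,J} on symbol p: members go to different blocks, giving {D,E,G,I} and {A,J}.
Refine {D,E,G,I} on symbol q: members go to different blocks, giving {D,E,I} and {G}.
Refine {B,C,F,H} on symbol p: members go to different blocks, giving {C,H} and {B} and {F}.
On input p, block {C,H} splits into {C} and {H}.
Refine {A,J} on symbol p: members go to different blocks, giving {A} and {J}.
Refine {D,E,I} on symbol p: members go to different blocks, giving {E,I} and {D}.
Stable partition: {E,I} | {C} | {A} | {G} | {B} | {F} | {H} | {J} | {D} — 9 equivalence classes.

9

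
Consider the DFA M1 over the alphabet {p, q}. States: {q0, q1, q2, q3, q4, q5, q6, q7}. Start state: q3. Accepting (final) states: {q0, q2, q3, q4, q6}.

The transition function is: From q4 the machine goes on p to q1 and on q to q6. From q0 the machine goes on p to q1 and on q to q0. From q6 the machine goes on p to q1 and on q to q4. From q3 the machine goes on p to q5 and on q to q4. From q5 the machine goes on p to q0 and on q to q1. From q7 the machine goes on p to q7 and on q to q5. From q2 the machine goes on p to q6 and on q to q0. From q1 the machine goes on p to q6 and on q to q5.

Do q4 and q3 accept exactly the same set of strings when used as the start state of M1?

Yes

States {q2,q7} cannot be reached from the start state, so discard them.
Start with accepting vs non-accepting: {q0,q3,q4,q6} | {q1,q5}.
No further refinement is possible. Final partition (2 blocks): {q0,q3,q4,q6} | {q1,q5}.
q4 and q3 lie in the same block of the stable partition, so they are equivalent — no string distinguishes them.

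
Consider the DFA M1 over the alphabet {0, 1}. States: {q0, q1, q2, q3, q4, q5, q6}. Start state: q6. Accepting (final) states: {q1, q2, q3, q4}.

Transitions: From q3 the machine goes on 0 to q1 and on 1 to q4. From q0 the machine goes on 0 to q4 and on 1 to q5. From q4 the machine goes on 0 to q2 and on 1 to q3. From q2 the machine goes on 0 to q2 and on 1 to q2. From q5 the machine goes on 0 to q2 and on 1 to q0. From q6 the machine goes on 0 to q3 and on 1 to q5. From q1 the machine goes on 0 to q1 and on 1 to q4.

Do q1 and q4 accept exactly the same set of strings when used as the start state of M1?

Yes

Every state is reachable, so we keep all 7.
P0 = {q1,q2,q3,q4} | {q0,q5,q6}.
The partition is now stable with 2 blocks: {q1,q2,q3,q4} | {q0,q5,q6}.
q1 and q4 lie in the same block of the stable partition, so they are equivalent — no string distinguishes them.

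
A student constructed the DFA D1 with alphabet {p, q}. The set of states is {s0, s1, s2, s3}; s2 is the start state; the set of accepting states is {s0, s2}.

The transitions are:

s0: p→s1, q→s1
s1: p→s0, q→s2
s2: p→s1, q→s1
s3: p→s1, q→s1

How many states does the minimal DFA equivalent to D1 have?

First remove the unreachable states {s3}; 3 states remain.
P0 = {s0,s2} | {s1}.
The partition is now stable with 2 blocks: {s0,s2} | {s1}.

2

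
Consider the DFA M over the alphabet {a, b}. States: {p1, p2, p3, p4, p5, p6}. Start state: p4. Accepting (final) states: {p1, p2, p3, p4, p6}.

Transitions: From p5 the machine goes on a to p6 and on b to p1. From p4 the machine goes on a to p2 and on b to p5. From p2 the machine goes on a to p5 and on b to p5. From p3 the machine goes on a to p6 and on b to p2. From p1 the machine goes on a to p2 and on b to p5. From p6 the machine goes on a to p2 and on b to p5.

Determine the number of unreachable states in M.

No path from p4 leads to p3; the other 5 states are all reachable.

1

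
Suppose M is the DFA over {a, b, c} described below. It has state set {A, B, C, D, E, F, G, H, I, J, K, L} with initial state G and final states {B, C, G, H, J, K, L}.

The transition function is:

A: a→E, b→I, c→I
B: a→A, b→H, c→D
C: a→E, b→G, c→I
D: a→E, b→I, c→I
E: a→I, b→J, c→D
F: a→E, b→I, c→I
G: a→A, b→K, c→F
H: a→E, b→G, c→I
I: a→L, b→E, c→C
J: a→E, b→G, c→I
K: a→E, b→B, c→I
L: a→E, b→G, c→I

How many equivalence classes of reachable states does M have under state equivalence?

Initial partition by acceptance: {B,C,G,H,J,K,L} | {A,D,E,F,I}.
On input a, block {A,D,E,F,I} splits into {A,D,E,F} and {I}.
Split {B,C,G,H,J,K,L} by δ(·,c) → {C,H,J,K,L} and {B,G}.
Refine {A,D,E,F} on symbol a: members go to different blocks, giving {A,D,F} and {E}.
No further refinement is possible. Final partition (5 blocks): {C,H,J,K,L} | {A,D,F} | {I} | {B,G} | {E}.

5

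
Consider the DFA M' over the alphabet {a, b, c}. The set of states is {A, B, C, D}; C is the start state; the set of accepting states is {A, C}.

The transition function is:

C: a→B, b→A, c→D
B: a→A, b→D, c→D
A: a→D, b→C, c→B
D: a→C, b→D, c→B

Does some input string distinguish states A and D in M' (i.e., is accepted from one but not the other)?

Start with accepting vs non-accepting: {A,C} | {B,D}.
The partition is now stable with 2 blocks: {A,C} | {B,D}.
A and D end up in different blocks, so they are distinguishable. For instance, the string 'ε' is accepted from only A.

Yes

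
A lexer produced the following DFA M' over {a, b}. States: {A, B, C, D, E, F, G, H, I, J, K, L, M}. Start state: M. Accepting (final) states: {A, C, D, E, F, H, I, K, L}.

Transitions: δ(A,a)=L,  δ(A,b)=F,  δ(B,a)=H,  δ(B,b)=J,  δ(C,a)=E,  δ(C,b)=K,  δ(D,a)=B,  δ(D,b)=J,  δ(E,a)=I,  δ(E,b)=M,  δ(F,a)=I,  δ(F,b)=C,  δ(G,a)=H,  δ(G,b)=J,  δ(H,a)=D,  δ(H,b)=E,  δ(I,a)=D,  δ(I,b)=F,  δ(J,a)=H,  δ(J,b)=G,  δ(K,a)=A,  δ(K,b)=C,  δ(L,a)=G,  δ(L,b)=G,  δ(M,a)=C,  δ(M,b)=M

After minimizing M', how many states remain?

8

Every state is reachable, so we keep all 13.
P0 = {A,C,D,E,F,H,I,K,L} | {B,G,J,M}.
Split {A,C,D,E,F,H,I,K,L} by δ(·,a) → {A,C,E,F,H,I,K} and {D,L}.
Refine {A,C,E,F,H,I,K} on symbol a: members go to different blocks, giving {C,E,F,K} and {A,H,I}.
Split {C,E,F,K} by δ(·,a) → {E,F,K} and {C}.
Refine {E,F,K} on symbol b: members go to different blocks, giving {F,K} and {E}.
Split {B,G,J,M} by δ(·,a) → {B,G,J} and {M}.
Split {A,H,I} by δ(·,b) → {A,I} and {H}.
Stable partition: {F,K} | {B,G,J} | {D,L} | {A,I} | {C} | {E} | {M} | {H} — 8 equivalence classes.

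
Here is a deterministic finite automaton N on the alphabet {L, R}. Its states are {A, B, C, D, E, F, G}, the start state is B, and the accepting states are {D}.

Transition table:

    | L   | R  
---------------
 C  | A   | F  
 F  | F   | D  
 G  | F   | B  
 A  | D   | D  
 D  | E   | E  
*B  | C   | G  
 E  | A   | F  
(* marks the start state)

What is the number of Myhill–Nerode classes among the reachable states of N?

Initial partition by acceptance: {D} | {A,B,C,E,F,G}.
Refine {A,B,C,E,F,G} on symbol L: members go to different blocks, giving {B,C,E,F,G} and {A}.
On input L, block {B,C,E,F,G} splits into {B,F,G} and {C,E}.
Refine {B,F,G} on symbol L: members go to different blocks, giving {F,G} and {B}.
Refine {F,G} on symbol R: members go to different blocks, giving {F} and {G}.
Stable partition: {D} | {F} | {A} | {C,E} | {B} | {G} — 6 equivalence classes.

6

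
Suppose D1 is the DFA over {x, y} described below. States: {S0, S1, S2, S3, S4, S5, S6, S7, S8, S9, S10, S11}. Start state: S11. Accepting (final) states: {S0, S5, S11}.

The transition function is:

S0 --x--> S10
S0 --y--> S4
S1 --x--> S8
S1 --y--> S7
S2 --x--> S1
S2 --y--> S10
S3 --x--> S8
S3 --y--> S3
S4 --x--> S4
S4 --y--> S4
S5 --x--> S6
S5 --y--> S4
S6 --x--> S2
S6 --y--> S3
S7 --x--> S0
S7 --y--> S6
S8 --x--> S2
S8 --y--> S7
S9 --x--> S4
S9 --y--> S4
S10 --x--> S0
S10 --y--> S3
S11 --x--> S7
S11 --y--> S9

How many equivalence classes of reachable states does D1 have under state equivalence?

5

First remove the unreachable states {S5}; 11 states remain.
Initial partition by acceptance: {S0,S11} | {S1,S2,S3,S4,S6,S7,S8,S9,S10}.
Refine {S1,S2,S3,S4,S6,S7,S8,S9,S10} on symbol x: members go to different blocks, giving {S1,S2,S3,S4,S6,S8,S9} and {S7,S10}.
Split {S1,S2,S3,S4,S6,S8,S9} by δ(·,y) → {S3,S4,S6,S9} and {S1,S2,S8}.
Refine {S3,S4,S6,S9} on symbol x: members go to different blocks, giving {S3,S6} and {S4,S9}.
The partition is now stable with 5 blocks: {S0,S11} | {S3,S6} | {S7,S10} | {S1,S2,S8} | {S4,S9}.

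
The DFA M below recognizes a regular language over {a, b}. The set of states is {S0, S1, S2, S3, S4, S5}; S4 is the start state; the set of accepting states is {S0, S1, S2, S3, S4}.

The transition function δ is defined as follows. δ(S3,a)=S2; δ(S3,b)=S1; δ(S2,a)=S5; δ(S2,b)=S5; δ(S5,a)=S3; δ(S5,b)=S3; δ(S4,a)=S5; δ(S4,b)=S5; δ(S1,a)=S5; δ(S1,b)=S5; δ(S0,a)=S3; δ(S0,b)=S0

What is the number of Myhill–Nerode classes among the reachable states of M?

3

States {S0} cannot be reached from the start state, so discard them.
Initial partition by acceptance: {S1,S2,S3,S4} | {S5}.
Refine {S1,S2,S3,S4} on symbol a: members go to different blocks, giving {S1,S2,S4} and {S3}.
No further refinement is possible. Final partition (3 blocks): {S1,S2,S4} | {S5} | {S3}.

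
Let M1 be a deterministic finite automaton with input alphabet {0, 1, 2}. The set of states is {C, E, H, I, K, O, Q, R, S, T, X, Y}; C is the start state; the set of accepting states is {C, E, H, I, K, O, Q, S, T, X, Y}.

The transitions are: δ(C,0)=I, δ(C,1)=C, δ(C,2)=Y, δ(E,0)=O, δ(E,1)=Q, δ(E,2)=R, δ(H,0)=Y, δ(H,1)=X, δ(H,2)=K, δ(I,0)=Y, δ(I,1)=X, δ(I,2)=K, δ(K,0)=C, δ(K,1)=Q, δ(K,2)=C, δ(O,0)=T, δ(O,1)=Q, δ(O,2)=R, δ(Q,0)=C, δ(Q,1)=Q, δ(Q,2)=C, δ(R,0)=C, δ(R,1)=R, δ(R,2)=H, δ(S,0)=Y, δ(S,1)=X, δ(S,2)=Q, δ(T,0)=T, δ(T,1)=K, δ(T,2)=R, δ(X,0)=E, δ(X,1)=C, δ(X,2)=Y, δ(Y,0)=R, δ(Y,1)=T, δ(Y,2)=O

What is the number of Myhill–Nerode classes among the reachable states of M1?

7

States {S} cannot be reached from the start state, so discard them.
Start with accepting vs non-accepting: {C,E,H,I,K,O,Q,T,X,Y} | {R}.
Split {C,E,H,I,K,O,Q,T,X,Y} by δ(·,0) → {C,E,H,I,K,O,Q,T,X} and {Y}.
On input 0, block {C,E,H,I,K,O,Q,T,X} splits into {C,E,K,O,Q,T,X} and {H,I}.
On input 0, block {C,E,K,O,Q,T,X} splits into {E,K,O,Q,T,X} and {C}.
Refine {E,K,O,Q,T,X} on symbol 0: members go to different blocks, giving {E,O,T,X} and {K,Q}.
On input 1, block {E,O,T,X} splits into {E,O,T} and {X}.
The partition is now stable with 7 blocks: {E,O,T} | {R} | {Y} | {H,I} | {C} | {K,Q} | {X}.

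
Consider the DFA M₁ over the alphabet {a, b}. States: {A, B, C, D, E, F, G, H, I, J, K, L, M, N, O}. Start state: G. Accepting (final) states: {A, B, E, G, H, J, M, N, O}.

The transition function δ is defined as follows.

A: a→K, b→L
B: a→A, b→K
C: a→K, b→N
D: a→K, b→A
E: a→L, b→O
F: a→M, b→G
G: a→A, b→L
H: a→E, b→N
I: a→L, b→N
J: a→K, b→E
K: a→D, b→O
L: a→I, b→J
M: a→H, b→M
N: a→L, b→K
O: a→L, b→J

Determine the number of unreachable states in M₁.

No path from G leads to B, C, F, H, M; the other 10 states are all reachable.

5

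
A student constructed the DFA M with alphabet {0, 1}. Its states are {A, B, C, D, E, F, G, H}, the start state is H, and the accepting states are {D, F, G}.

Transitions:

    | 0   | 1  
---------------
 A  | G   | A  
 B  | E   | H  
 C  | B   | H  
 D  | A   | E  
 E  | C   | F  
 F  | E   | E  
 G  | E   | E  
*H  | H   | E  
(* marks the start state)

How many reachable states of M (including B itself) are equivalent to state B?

1

First remove the unreachable states {A,D,G}; 5 states remain.
Initial partition by acceptance: {F} | {B,C,E,H}.
Refine {B,C,E,H} on symbol 1: members go to different blocks, giving {B,C,H} and {E}.
Refine {B,C,H} on symbol 0: members go to different blocks, giving {C,H} and {B}.
Refine {C,H} on symbol 0: members go to different blocks, giving {C} and {H}.
No further refinement is possible. Final partition (5 blocks): {F} | {C} | {E} | {B} | {H}.
The equivalence class containing B is {B}, of size 1.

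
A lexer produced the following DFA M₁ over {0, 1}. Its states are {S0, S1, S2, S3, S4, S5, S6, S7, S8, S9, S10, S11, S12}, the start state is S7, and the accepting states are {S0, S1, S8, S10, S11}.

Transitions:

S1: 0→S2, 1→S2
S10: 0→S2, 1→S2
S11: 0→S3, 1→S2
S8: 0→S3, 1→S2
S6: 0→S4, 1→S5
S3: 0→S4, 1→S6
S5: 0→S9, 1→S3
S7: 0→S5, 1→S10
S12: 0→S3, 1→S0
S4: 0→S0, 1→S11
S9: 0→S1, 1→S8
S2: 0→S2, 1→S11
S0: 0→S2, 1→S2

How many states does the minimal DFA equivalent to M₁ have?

6

States {S12} cannot be reached from the start state, so discard them.
Initial partition by acceptance: {S0,S1,S8,S10,S11} | {S2,S3,S4,S5,S6,S7,S9}.
On input 0, block {S2,S3,S4,S5,S6,S7,S9} splits into {S2,S3,S5,S6,S7} and {S4,S9}.
On input 0, block {S2,S3,S5,S6,S7} splits into {S3,S5,S6} and {S2,S7}.
Refine {S0,S1,S8,S10,S11} on symbol 0: members go to different blocks, giving {S0,S1,S10} and {S8,S11}.
Split {S2,S7} by δ(·,0) → {S2} and {S7}.
No further refinement is possible. Final partition (6 blocks): {S0,S1,S10} | {S3,S5,S6} | {S4,S9} | {S2} | {S8,S11} | {S7}.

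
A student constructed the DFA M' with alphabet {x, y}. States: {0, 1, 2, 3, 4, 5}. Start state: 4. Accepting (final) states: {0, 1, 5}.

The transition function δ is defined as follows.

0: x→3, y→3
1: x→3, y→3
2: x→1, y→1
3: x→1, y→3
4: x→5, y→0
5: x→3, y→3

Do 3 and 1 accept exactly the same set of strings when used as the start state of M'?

No

States {2} cannot be reached from the start state, so discard them.
P0 = {0,1,5} | {3,4}.
Split {3,4} by δ(·,y) → {3} and {4}.
Stable partition: {0,1,5} | {3} | {4} — 3 equivalence classes.
3 and 1 end up in different blocks, so they are distinguishable. For instance, the string 'ε' is accepted from only 1.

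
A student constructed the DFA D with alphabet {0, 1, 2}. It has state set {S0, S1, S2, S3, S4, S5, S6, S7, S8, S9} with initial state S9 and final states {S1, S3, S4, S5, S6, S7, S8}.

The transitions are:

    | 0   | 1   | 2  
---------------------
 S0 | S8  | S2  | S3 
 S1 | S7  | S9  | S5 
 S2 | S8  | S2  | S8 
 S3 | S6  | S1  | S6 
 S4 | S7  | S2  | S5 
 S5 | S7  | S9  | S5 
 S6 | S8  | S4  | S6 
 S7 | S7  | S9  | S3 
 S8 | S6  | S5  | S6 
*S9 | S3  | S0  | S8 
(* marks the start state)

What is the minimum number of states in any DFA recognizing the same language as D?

Initial partition by acceptance: {S1,S3,S4,S5,S6,S7,S8} | {S0,S2,S9}.
On input 1, block {S1,S3,S4,S5,S6,S7,S8} splits into {S1,S4,S5,S7} and {S3,S6,S8}.
On input 2, block {S1,S4,S5,S7} splits into {S1,S4,S5} and {S7}.
No further refinement is possible. Final partition (4 blocks): {S1,S4,S5} | {S0,S2,S9} | {S3,S6,S8} | {S7}.

4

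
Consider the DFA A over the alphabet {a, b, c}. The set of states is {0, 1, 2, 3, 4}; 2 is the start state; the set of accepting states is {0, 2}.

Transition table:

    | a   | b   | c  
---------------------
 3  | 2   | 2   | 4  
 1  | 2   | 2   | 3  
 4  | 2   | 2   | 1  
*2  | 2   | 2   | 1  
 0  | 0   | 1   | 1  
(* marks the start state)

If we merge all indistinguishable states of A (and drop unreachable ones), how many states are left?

2

Reachable states from the start: {1,2,3,4}. Unreachable: {0} — drop them.
P0 = {2} | {1,3,4}.
No further refinement is possible. Final partition (2 blocks): {2} | {1,3,4}.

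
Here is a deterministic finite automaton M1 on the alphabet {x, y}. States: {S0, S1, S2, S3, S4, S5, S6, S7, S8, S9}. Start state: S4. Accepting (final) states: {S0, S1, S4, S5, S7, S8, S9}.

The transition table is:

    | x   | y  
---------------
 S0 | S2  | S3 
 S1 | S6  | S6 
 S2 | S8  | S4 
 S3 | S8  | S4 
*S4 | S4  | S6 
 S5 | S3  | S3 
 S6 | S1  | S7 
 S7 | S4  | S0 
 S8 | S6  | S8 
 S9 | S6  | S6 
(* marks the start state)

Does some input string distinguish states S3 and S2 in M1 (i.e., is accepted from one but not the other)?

No

States {S5,S9} cannot be reached from the start state, so discard them.
Start with accepting vs non-accepting: {S0,S1,S4,S7,S8} | {S2,S3,S6}.
On input x, block {S0,S1,S4,S7,S8} splits into {S0,S1,S8} and {S4,S7}.
Refine {S0,S1,S8} on symbol y: members go to different blocks, giving {S0,S1} and {S8}.
On input x, block {S2,S3,S6} splits into {S2,S3} and {S6}.
Split {S0,S1} by δ(·,x) → {S0} and {S1}.
On input y, block {S4,S7} splits into {S4} and {S7}.
Stable partition: {S0} | {S2,S3} | {S4} | {S8} | {S6} | {S1} | {S7} — 7 equivalence classes.
S3 and S2 lie in the same block of the stable partition, so they are equivalent — no string distinguishes them.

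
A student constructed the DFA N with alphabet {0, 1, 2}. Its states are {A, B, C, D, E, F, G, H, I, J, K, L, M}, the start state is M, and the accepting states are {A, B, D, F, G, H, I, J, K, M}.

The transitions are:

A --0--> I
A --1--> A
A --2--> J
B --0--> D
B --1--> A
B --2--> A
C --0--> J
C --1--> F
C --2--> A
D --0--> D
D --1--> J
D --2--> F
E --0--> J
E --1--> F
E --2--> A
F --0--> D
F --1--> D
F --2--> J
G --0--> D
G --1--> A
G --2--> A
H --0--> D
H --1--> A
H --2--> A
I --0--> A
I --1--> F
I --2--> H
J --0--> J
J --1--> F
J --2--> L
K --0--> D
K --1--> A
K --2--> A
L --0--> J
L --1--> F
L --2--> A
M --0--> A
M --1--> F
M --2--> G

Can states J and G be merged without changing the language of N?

States {B,C,E,K} cannot be reached from the start state, so discard them.
Initial partition by acceptance: {A,D,F,G,H,I,J,M} | {L}.
On input 2, block {A,D,F,G,H,I,J,M} splits into {A,D,F,G,H,I,M} and {J}.
Split {A,D,F,G,H,I,M} by δ(·,1) → {A,F,G,H,I,M} and {D}.
On input 0, block {A,F,G,H,I,M} splits into {A,I,M} and {F,G,H}.
Refine {A,I,M} on symbol 1: members go to different blocks, giving {I,M} and {A}.
Refine {F,G,H} on symbol 1: members go to different blocks, giving {G,H} and {F}.
No further refinement is possible. Final partition (7 blocks): {I,M} | {L} | {J} | {D} | {G,H} | {A} | {F}.
J and G end up in different blocks, so they are distinguishable. For instance, the string '2' is accepted from only G.

No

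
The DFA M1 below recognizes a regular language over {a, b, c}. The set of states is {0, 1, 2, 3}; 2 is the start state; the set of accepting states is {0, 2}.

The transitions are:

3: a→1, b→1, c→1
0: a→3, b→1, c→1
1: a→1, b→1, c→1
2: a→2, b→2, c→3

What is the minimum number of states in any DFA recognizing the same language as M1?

Reachable states from the start: {1,2,3}. Unreachable: {0} — drop them.
Initial partition by acceptance: {2} | {1,3}.
No further refinement is possible. Final partition (2 blocks): {2} | {1,3}.

2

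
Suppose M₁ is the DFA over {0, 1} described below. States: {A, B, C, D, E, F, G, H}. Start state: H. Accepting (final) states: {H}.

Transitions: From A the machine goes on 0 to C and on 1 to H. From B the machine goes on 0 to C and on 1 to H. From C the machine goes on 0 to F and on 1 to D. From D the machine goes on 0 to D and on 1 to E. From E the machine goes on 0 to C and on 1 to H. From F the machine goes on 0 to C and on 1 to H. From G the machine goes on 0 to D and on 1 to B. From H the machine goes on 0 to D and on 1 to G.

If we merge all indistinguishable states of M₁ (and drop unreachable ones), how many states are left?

4

First remove the unreachable states {A}; 7 states remain.
Start with accepting vs non-accepting: {H} | {B,C,D,E,F,G}.
Split {B,C,D,E,F,G} by δ(·,1) → {B,E,F} and {C,D,G}.
Split {C,D,G} by δ(·,0) → {D,G} and {C}.
No further refinement is possible. Final partition (4 blocks): {H} | {B,E,F} | {D,G} | {C}.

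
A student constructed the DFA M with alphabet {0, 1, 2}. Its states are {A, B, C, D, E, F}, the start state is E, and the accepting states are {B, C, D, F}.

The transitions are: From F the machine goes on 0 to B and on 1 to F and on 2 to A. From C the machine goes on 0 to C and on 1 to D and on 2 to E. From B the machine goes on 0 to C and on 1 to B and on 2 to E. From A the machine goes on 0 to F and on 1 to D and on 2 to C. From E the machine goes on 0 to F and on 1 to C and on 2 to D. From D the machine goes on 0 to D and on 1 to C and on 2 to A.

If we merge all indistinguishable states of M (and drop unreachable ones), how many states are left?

Every state is reachable, so we keep all 6.
P0 = {B,C,D,F} | {A,E}.
Stable partition: {B,C,D,F} | {A,E} — 2 equivalence classes.

2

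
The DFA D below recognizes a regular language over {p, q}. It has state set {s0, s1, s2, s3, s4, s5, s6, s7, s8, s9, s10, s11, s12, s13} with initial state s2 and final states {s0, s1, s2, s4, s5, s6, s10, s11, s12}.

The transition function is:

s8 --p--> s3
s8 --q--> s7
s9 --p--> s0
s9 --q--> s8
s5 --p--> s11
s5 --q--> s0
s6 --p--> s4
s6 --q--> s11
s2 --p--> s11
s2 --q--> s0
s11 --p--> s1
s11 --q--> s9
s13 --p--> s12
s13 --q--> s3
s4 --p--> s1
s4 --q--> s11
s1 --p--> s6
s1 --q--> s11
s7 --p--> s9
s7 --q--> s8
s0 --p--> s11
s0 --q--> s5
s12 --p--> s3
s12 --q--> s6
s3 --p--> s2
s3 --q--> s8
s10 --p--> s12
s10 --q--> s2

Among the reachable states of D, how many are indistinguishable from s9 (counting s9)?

States {s10,s12,s13} cannot be reached from the start state, so discard them.
Initial partition by acceptance: {s0,s1,s2,s4,s5,s6,s11} | {s3,s7,s8,s9}.
On input q, block {s0,s1,s2,s4,s5,s6,s11} splits into {s0,s1,s2,s4,s5,s6} and {s11}.
Refine {s0,s1,s2,s4,s5,s6} on symbol p: members go to different blocks, giving {s0,s2,s5} and {s1,s4,s6}.
On input p, block {s3,s7,s8,s9} splits into {s3,s9} and {s7,s8}.
The partition is now stable with 5 blocks: {s0,s2,s5} | {s3,s9} | {s11} | {s1,s4,s6} | {s7,s8}.
State s9 belongs to the block {s3,s9}, which has 2 states.

2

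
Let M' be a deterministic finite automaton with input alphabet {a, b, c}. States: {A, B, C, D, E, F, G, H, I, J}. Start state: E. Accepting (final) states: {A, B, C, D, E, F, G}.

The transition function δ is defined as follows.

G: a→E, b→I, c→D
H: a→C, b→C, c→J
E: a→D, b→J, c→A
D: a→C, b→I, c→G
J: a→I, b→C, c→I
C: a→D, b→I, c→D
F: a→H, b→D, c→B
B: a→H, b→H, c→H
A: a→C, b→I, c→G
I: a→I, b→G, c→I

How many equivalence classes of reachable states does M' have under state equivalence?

2

Reachable states from the start: {A,C,D,E,G,I,J}. Unreachable: {B,F,H} — drop them.
P0 = {A,C,D,E,G} | {I,J}.
Stable partition: {A,C,D,E,G} | {I,J} — 2 equivalence classes.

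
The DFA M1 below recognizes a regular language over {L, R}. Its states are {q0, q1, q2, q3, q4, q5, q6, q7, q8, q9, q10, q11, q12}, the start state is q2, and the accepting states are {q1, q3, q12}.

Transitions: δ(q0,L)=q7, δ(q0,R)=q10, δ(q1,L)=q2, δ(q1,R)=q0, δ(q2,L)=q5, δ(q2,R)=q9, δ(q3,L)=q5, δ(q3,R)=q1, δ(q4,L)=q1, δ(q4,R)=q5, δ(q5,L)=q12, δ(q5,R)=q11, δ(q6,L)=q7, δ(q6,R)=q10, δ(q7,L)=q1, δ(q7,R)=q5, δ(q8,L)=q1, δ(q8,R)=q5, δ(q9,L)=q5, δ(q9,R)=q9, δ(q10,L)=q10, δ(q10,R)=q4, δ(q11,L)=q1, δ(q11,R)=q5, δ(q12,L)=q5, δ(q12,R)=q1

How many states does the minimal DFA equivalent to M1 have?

7

First remove the unreachable states {q3,q6,q8}; 10 states remain.
Initial partition by acceptance: {q1,q12} | {q0,q2,q4,q5,q7,q9,q10,q11}.
Refine {q1,q12} on symbol R: members go to different blocks, giving {q1} and {q12}.
Split {q0,q2,q4,q5,q7,q9,q10,q11} by δ(·,L) → {q0,q2,q9,q10} and {q4,q7,q11} and {q5}.
Split {q0,q2,q9,q10} by δ(·,L) → {q2,q9} and {q0} and {q10}.
Stable partition: {q1} | {q2,q9} | {q12} | {q4,q7,q11} | {q5} | {q0} | {q10} — 7 equivalence classes.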